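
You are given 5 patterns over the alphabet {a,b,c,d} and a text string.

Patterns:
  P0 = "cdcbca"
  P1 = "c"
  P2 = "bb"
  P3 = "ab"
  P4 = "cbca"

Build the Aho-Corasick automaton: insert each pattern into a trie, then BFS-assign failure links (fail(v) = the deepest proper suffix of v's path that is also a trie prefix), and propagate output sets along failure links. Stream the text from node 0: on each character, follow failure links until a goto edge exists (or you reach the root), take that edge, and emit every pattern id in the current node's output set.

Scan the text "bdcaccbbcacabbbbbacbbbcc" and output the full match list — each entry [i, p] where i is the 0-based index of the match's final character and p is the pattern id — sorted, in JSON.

Construct AC machine:
Trie (insert patterns):
  0='ε' goto a→9 b→7 c→1
  1='c' goto b→11 d→2  [P1 ends]
  2='cd' goto c→3
  3='cdc' goto b→4
  4='cdcb' goto c→5
  5='cdcbc' goto a→6
  6='cdcbca' goto ·  [P0 ends]
  7='b' goto b→8
  8='bb' goto ·  [P2 ends]
  9='a' goto b→10
  10='ab' goto ·  [P3 ends]
  11='cb' goto c→12
  12='cbc' goto a→13
  13='cbca' goto ·  [P4 ends]

BFS fail/out derivation:
  fail(1) 'c': from fail(0)=0 chase 'c': 0 ⇒ 0;  out={1}∪out(0)={1}
  fail(7) 'b': from fail(0)=0 chase 'b': 0 ⇒ 0;  out=∅∪out(0)=∅
  fail(9) 'a': from fail(0)=0 chase 'a': 0 ⇒ 0;  out=∅∪out(0)=∅
  fail(2) 'cd': from fail(1)=0 chase 'd': 0 ⇒ 0;  out=∅∪out(0)=∅
  fail(8) 'bb': from fail(7)=0 chase 'b': 0 ⇒ 7;  out={2}∪out(7)={2}
  fail(10) 'ab': from fail(9)=0 chase 'b': 0 ⇒ 7;  out={3}∪out(7)={3}
  fail(11) 'cb': from fail(1)=0 chase 'b': 0 ⇒ 7;  out=∅∪out(7)=∅
  fail(3) 'cdc': from fail(2)=0 chase 'c': 0 ⇒ 1;  out=∅∪out(1)={1}
  fail(12) 'cbc': from fail(11)=7 chase 'c': 7→0 ⇒ 1;  out=∅∪out(1)={1}
  fail(4) 'cdcb': from fail(3)=1 chase 'b': 1 ⇒ 11;  out=∅∪out(11)=∅
  fail(13) 'cbca': from fail(12)=1 chase 'a': 1→0 ⇒ 9;  out={4}∪out(9)={4}
  fail(5) 'cdcbc': from fail(4)=11 chase 'c': 11 ⇒ 12;  out=∅∪out(12)={1}
  fail(6) 'cdcbca': from fail(5)=12 chase 'a': 12 ⇒ 13;  out={0}∪out(13)={0,4}

Run:
i=0 'b': node 0→7
i=1 'd': node 7→0 (fail-walked)
i=2 'c': node 0→1  ** P1@[2:2]
i=3 'a': node 1→9 (fail-walked)
i=4 'c': node 9→1 (fail-walked)  ** P1@[4:4]
i=5 'c': node 1→1 (fail-walked)  ** P1@[5:5]
i=6 'b': node 1→11
i=7 'b': node 11→8 (fail-walked)  ** P2@[6:7]
i=8 'c': node 8→1 (fail-walked)  ** P1@[8:8]
i=9 'a': node 1→9 (fail-walked)
i=10 'c': node 9→1 (fail-walked)  ** P1@[10:10]
i=11 'a': node 1→9 (fail-walked)
i=12 'b': node 9→10  ** P3@[11:12]
i=13 'b': node 10→8 (fail-walked)  ** P2@[12:13]
i=14 'b': node 8→8 (fail-walked)  ** P2@[13:14]
i=15 'b': node 8→8 (fail-walked)  ** P2@[14:15]
i=16 'b': node 8→8 (fail-walked)  ** P2@[15:16]
i=17 'a': node 8→9 (fail-walked)
i=18 'c': node 9→1 (fail-walked)  ** P1@[18:18]
i=19 'b': node 1→11
i=20 'b': node 11→8 (fail-walked)  ** P2@[19:20]
i=21 'b': node 8→8 (fail-walked)  ** P2@[20:21]
i=22 'c': node 8→1 (fail-walked)  ** P1@[22:22]
i=23 'c': node 1→1 (fail-walked)  ** P1@[23:23]

All matches (sorted): [[2,1],[4,1],[5,1],[7,2],[8,1],[10,1],[12,3],[13,2],[14,2],[15,2],[16,2],[18,1],[20,2],[21,2],[22,1],[23,1]]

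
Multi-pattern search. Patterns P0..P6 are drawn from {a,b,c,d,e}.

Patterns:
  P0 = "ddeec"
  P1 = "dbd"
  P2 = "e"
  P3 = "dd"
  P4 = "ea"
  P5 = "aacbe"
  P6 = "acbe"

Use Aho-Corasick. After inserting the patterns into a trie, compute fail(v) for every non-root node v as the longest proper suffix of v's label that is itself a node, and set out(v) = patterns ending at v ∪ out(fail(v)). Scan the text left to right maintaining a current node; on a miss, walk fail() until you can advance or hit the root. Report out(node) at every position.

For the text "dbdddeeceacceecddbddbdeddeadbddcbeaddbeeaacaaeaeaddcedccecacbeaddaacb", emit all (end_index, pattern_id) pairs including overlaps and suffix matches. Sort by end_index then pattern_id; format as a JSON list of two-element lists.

Construct AC machine:
Trie (insert patterns):
  n0 'ε': a→10 d→1 e→8
  n1 'd': b→6 d→2
  n2 'dd': e→3  ←P3
  n3 'dde': e→4
  n4 'ddee': c→5
  n5 'ddeec': ·  ←P0
  n6 'db': d→7
  n7 'dbd': ·  ←P1
  n8 'e': a→9  ←P2
  n9 'ea': ·  ←P4
  n10 'a': a→11 c→15
  n11 'aa': c→12
  n12 'aac': b→13
  n13 'aacb': e→14
  n14 'aacbe': ·  ←P5
  n15 'ac': b→16
  n16 'acb': e→17
  n17 'acbe': ·  ←P6

BFS fail/out derivation:
  fail(1) 'd': from fail(0)=0 chase 'd': 0 ⇒ 0;  out=∅∪out(0)=∅
  fail(8) 'e': from fail(0)=0 chase 'e': 0 ⇒ 0;  out={2}∪out(0)={2}
  fail(10) 'a': from fail(0)=0 chase 'a': 0 ⇒ 0;  out=∅∪out(0)=∅
  fail(2) 'dd': from fail(1)=0 chase 'd': 0 ⇒ 1;  out={3}∪out(1)={3}
  fail(6) 'db': from fail(1)=0 chase 'b': 0 ⇒ 0;  out=∅∪out(0)=∅
  fail(9) 'ea': from fail(8)=0 chase 'a': 0 ⇒ 10;  out={4}∪out(10)={4}
  fail(11) 'aa': from fail(10)=0 chase 'a': 0 ⇒ 10;  out=∅∪out(10)=∅
  fail(15) 'ac': from fail(10)=0 chase 'c': 0 ⇒ 0;  out=∅∪out(0)=∅
  fail(3) 'dde': from fail(2)=1 chase 'e': 1→0 ⇒ 8;  out=∅∪out(8)={2}
  fail(7) 'dbd': from fail(6)=0 chase 'd': 0 ⇒ 1;  out={1}∪out(1)={1}
  fail(12) 'aac': from fail(11)=10 chase 'c': 10 ⇒ 15;  out=∅∪out(15)=∅
  fail(16) 'acb': from fail(15)=0 chase 'b': 0 ⇒ 0;  out=∅∪out(0)=∅
  fail(4) 'ddee': from fail(3)=8 chase 'e': 8→0 ⇒ 8;  out=∅∪out(8)={2}
  fail(13) 'aacb': from fail(12)=15 chase 'b': 15 ⇒ 16;  out=∅∪out(16)=∅
  fail(17) 'acbe': from fail(16)=0 chase 'e': 0 ⇒ 8;  out={6}∪out(8)={2,6}
  fail(5) 'ddeec': from fail(4)=8 chase 'c': 8→0 ⇒ 0;  out={0}∪out(0)={0}
  fail(14) 'aacbe': from fail(13)=16 chase 'e': 16 ⇒ 17;  out={5}∪out(17)={2,5,6}

Text stream:
i=0 'd': node 0→1
i=1 'b': node 1→6
i=2 'd': node 6→7  ** P1@[0:2]
i=3 'd': node 7→2 (fail-walked)  ** P3@[2:3]
i=4 'd': node 2→2 (fail-walked)  ** P3@[3:4]
i=5 'e': node 2→3  ** P2@[5:5]
i=6 'e': node 3→4  ** P2@[6:6]
i=7 'c': node 4→5  ** P0@[3:7]
i=8 'e': node 5→8 (fail-walked)  ** P2@[8:8]
i=9 'a': node 8→9  ** P4@[8:9]
i=10 'c': node 9→15 (fail-walked)
i=11 'c': node 15→0 (fail-walked)
i=12 'e': node 0→8  ** P2@[12:12]
i=13 'e': node 8→8 (fail-walked)  ** P2@[13:13]
i=14 'c': node 8→0 (fail-walked)
i=15 'd': node 0→1
i=16 'd': node 1→2  ** P3@[15:16]
i=17 'b': node 2→6 (fail-walked)
i=18 'd': node 6→7  ** P1@[16:18]
i=19 'd': node 7→2 (fail-walked)  ** P3@[18:19]
i=20 'b': node 2→6 (fail-walked)
i=21 'd': node 6→7  ** P1@[19:21]
i=22 'e': node 7→8 (fail-walked)  ** P2@[22:22]
i=23 'd': node 8→1 (fail-walked)
i=24 'd': node 1→2  ** P3@[23:24]
i=25 'e': node 2→3  ** P2@[25:25]
i=26 'a': node 3→9 (fail-walked)  ** P4@[25:26]
i=27 'd': node 9→1 (fail-walked)
i=28 'b': node 1→6
i=29 'd': node 6→7  ** P1@[27:29]
i=30 'd': node 7→2 (fail-walked)  ** P3@[29:30]
i=31 'c': node 2→0 (fail-walked)
i=32 'b': node 0→0
i=33 'e': node 0→8  ** P2@[33:33]
i=34 'a': node 8→9  ** P4@[33:34]
i=35 'd': node 9→1 (fail-walked)
i=36 'd': node 1→2  ** P3@[35:36]
i=37 'b': node 2→6 (fail-walked)
i=38 'e': node 6→8 (fail-walked)  ** P2@[38:38]
i=39 'e': node 8→8 (fail-walked)  ** P2@[39:39]
i=40 'a': node 8→9  ** P4@[39:40]
i=41 'a': node 9→11 (fail-walked)
i=42 'c': node 11→12
i=43 'a': node 12→10 (fail-walked)
i=44 'a': node 10→11
i=45 'e': node 11→8 (fail-walked)  ** P2@[45:45]
i=46 'a': node 8→9  ** P4@[45:46]
i=47 'e': node 9→8 (fail-walked)  ** P2@[47:47]
i=48 'a': node 8→9  ** P4@[47:48]
i=49 'd': node 9→1 (fail-walked)
i=50 'd': node 1→2  ** P3@[49:50]
i=51 'c': node 2→0 (fail-walked)
i=52 'e': node 0→8  ** P2@[52:52]
i=53 'd': node 8→1 (fail-walked)
i=54 'c': node 1→0 (fail-walked)
i=55 'c': node 0→0
i=56 'e': node 0→8  ** P2@[56:56]
i=57 'c': node 8→0 (fail-walked)
i=58 'a': node 0→10
i=59 'c': node 10→15
i=60 'b': node 15→16
i=61 'e': node 16→17  ** P2@[61:61],P6@[58:61]
i=62 'a': node 17→9 (fail-walked)  ** P4@[61:62]
i=63 'd': node 9→1 (fail-walked)
i=64 'd': node 1→2  ** P3@[63:64]
i=65 'a': node 2→10 (fail-walked)
i=66 'a': node 10→11
i=67 'c': node 11→12
i=68 'b': node 12→13

Matches: [[2,1],[3,3],[4,3],[5,2],[6,2],[7,0],[8,2],[9,4],[12,2],[13,2],[16,3],[18,1],[19,3],[21,1],[22,2],[24,3],[25,2],[26,4],[29,1],[30,3],[33,2],[34,4],[36,3],[38,2],[39,2],[40,4],[45,2],[46,4],[47,2],[48,4],[50,3],[52,2],[56,2],[61,2],[61,6],[62,4],[64,3]]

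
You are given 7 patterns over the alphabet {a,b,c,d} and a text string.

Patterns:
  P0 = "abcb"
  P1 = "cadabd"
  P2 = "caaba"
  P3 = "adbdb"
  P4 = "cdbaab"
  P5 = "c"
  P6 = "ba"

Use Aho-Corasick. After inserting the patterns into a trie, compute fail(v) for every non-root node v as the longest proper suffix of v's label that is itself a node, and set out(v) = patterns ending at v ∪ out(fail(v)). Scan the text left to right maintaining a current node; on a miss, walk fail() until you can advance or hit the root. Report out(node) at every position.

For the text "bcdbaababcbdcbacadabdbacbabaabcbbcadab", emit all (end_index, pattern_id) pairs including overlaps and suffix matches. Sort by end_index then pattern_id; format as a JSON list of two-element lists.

Build automaton:
Trie nodes:
  0='ε' goto a→1 b→23 c→5
  1='a' goto b→2 d→14
  2='ab' goto c→3
  3='abc' goto b→4
  4='abcb' goto ·  ←P0
  5='c' goto a→6 d→18  ←P5
  6='ca' goto a→11 d→7
  7='cad' goto a→8
  8='cada' goto b→9
  9='cadab' goto d→10
  10='cadabd' goto ·  ←P1
  11='caa' goto b→12
  12='caab' goto a→13
  13='caaba' goto ·  ←P2
  14='ad' goto b→15
  15='adb' goto d→16
  16='adbd' goto b→17
  17='adbdb' goto ·  ←P3
  18='cd' goto b→19
  19='cdb' goto a→20
  20='cdba' goto a→21
  21='cdbaa' goto b→22
  22='cdbaab' goto ·  ←P4
  23='b' goto a→24
  24='ba' goto ·  ←P6

Failure links (BFS by depth):
  n1('a'): parent n0 fail=0; on 'a' 0 → fail=0;  out ∅∪∅=∅
  n5('c'): parent n0 fail=0; on 'c' 0 → fail=0;  out {5}∪∅={5}
  n23('b'): parent n0 fail=0; on 'b' 0 → fail=0;  out ∅∪∅=∅
  n2('ab'): parent n1 fail=0; on 'b' 0 → fail=23;  out ∅∪∅=∅
  n6('ca'): parent n5 fail=0; on 'a' 0 → fail=1;  out ∅∪∅=∅
  n14('ad'): parent n1 fail=0; on 'd' 0 → fail=0;  out ∅∪∅=∅
  n18('cd'): parent n5 fail=0; on 'd' 0 → fail=0;  out ∅∪∅=∅
  n24('ba'): parent n23 fail=0; on 'a' 0 → fail=1;  out {6}∪∅={6}
  n3('abc'): parent n2 fail=23; on 'c' 23→0 → fail=5;  out ∅∪{5}={5}
  n7('cad'): parent n6 fail=1; on 'd' 1 → fail=14;  out ∅∪∅=∅
  n11('caa'): parent n6 fail=1; on 'a' 1→0 → fail=1;  out ∅∪∅=∅
  n15('adb'): parent n14 fail=0; on 'b' 0 → fail=23;  out ∅∪∅=∅
  n19('cdb'): parent n18 fail=0; on 'b' 0 → fail=23;  out ∅∪∅=∅
  n4('abcb'): parent n3 fail=5; on 'b' 5→0 → fail=23;  out {0}∪∅={0}
  n8('cada'): parent n7 fail=14; on 'a' 14→0 → fail=1;  out ∅∪∅=∅
  n12('caab'): parent n11 fail=1; on 'b' 1 → fail=2;  out ∅∪∅=∅
  n16('adbd'): parent n15 fail=23; on 'd' 23→0 → fail=0;  out ∅∪∅=∅
  n20('cdba'): parent n19 fail=23; on 'a' 23 → fail=24;  out ∅∪{6}={6}
  n9('cadab'): parent n8 fail=1; on 'b' 1 → fail=2;  out ∅∪∅=∅
  n13('caaba'): parent n12 fail=2; on 'a' 2→23 → fail=24;  out {2}∪{6}={2,6}
  n17('adbdb'): parent n16 fail=0; on 'b' 0 → fail=23;  out {3}∪∅={3}
  n21('cdbaa'): parent n20 fail=24; on 'a' 24→1→0 → fail=1;  out ∅∪∅=∅
  n10('cadabd'): parent n9 fail=2; on 'd' 2→23→0 → fail=0;  out {1}∪∅={1}
  n22('cdbaab'): parent n21 fail=1; on 'b' 1 → fail=2;  out {4}∪∅={4}

Text stream:
[0] read 'b'  n0⇒n23
[1] read 'c'  n23⇒n5 (via fail)  emit P5@[1:1]
[2] read 'd'  n5⇒n18
[3] read 'b'  n18⇒n19
[4] read 'a'  n19⇒n20  emit P6@[3:4]
[5] read 'a'  n20⇒n21
[6] read 'b'  n21⇒n22  emit P4@[1:6]
[7] read 'a'  n22⇒n24 (via fail)  emit P6@[6:7]
[8] read 'b'  n24⇒n2 (via fail)
[9] read 'c'  n2⇒n3  emit P5@[9:9]
[10] read 'b'  n3⇒n4  emit P0@[7:10]
[11] read 'd'  n4⇒n0 (via fail)
[12] read 'c'  n0⇒n5  emit P5@[12:12]
[13] read 'b'  n5⇒n23 (via fail)
[14] read 'a'  n23⇒n24  emit P6@[13:14]
[15] read 'c'  n24⇒n5 (via fail)  emit P5@[15:15]
[16] read 'a'  n5⇒n6
[17] read 'd'  n6⇒n7
[18] read 'a'  n7⇒n8
[19] read 'b'  n8⇒n9
[20] read 'd'  n9⇒n10  emit P1@[15:20]
[21] read 'b'  n10⇒n23 (via fail)
[22] read 'a'  n23⇒n24  emit P6@[21:22]
[23] read 'c'  n24⇒n5 (via fail)  emit P5@[23:23]
[24] read 'b'  n5⇒n23 (via fail)
[25] read 'a'  n23⇒n24  emit P6@[24:25]
[26] read 'b'  n24⇒n2 (via fail)
[27] read 'a'  n2⇒n24 (via fail)  emit P6@[26:27]
[28] read 'a'  n24⇒n1 (via fail)
[29] read 'b'  n1⇒n2
[30] read 'c'  n2⇒n3  emit P5@[30:30]
[31] read 'b'  n3⇒n4  emit P0@[28:31]
[32] read 'b'  n4⇒n23 (via fail)
[33] read 'c'  n23⇒n5 (via fail)  emit P5@[33:33]
[34] read 'a'  n5⇒n6
[35] read 'd'  n6⇒n7
[36] read 'a'  n7⇒n8
[37] read 'b'  n8⇒n9

Matches: [[1,5],[4,6],[6,4],[7,6],[9,5],[10,0],[12,5],[14,6],[15,5],[20,1],[22,6],[23,5],[25,6],[27,6],[30,5],[31,0],[33,5]]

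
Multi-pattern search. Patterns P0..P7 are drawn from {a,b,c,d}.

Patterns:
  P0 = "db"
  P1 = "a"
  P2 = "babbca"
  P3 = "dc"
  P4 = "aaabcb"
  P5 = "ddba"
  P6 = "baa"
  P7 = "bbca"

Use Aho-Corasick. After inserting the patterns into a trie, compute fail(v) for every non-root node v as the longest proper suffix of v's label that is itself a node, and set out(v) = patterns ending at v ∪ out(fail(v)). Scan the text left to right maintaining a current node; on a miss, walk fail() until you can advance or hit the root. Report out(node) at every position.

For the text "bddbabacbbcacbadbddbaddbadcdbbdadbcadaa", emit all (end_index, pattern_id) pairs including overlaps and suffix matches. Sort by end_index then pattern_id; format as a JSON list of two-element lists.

Construct AC machine:
Trie (insert patterns):
  0='ε' goto a→3 b→4 d→1
  1='d' goto b→2 c→10 d→16
  2='db' goto ·  ←P0
  3='a' goto a→11  ←P1
  4='b' goto a→5 b→20
  5='ba' goto a→19 b→6
  6='bab' goto b→7
  7='babb' goto c→8
  8='babbc' goto a→9
  9='babbca' goto ·  ←P2
  10='dc' goto ·  ←P3
  11='aa' goto a→12
  12='aaa' goto b→13
  13='aaab' goto c→14
  14='aaabc' goto b→15
  15='aaabcb' goto ·  ←P4
  16='dd' goto b→17
  17='ddb' goto a→18
  18='ddba' goto ·  ←P5
  19='baa' goto ·  ←P6
  20='bb' goto c→21
  21='bbc' goto a→22
  22='bbca' goto ·  ←P7

Failure links (BFS by depth):
  fail(1) 'd': from fail(0)=0 chase 'd': 0 ⇒ 0;  out=∅∪out(0)=∅
  fail(3) 'a': from fail(0)=0 chase 'a': 0 ⇒ 0;  out={1}∪out(0)={1}
  fail(4) 'b': from fail(0)=0 chase 'b': 0 ⇒ 0;  out=∅∪out(0)=∅
  fail(2) 'db': from fail(1)=0 chase 'b': 0 ⇒ 4;  out={0}∪out(4)={0}
  fail(5) 'ba': from fail(4)=0 chase 'a': 0 ⇒ 3;  out=∅∪out(3)={1}
  fail(10) 'dc': from fail(1)=0 chase 'c': 0 ⇒ 0;  out={3}∪out(0)={3}
  fail(11) 'aa': from fail(3)=0 chase 'a': 0 ⇒ 3;  out=∅∪out(3)={1}
  fail(16) 'dd': from fail(1)=0 chase 'd': 0 ⇒ 1;  out=∅∪out(1)=∅
  fail(20) 'bb': from fail(4)=0 chase 'b': 0 ⇒ 4;  out=∅∪out(4)=∅
  fail(6) 'bab': from fail(5)=3 chase 'b': 3→0 ⇒ 4;  out=∅∪out(4)=∅
  fail(12) 'aaa': from fail(11)=3 chase 'a': 3 ⇒ 11;  out=∅∪out(11)={1}
  fail(17) 'ddb': from fail(16)=1 chase 'b': 1 ⇒ 2;  out=∅∪out(2)={0}
  fail(19) 'baa': from fail(5)=3 chase 'a': 3 ⇒ 11;  out={6}∪out(11)={1,6}
  fail(21) 'bbc': from fail(20)=4 chase 'c': 4→0 ⇒ 0;  out=∅∪out(0)=∅
  fail(7) 'babb': from fail(6)=4 chase 'b': 4 ⇒ 20;  out=∅∪out(20)=∅
  fail(13) 'aaab': from fail(12)=11 chase 'b': 11→3→0 ⇒ 4;  out=∅∪out(4)=∅
  fail(18) 'ddba': from fail(17)=2 chase 'a': 2→4 ⇒ 5;  out={5}∪out(5)={1,5}
  fail(22) 'bbca': from fail(21)=0 chase 'a': 0 ⇒ 3;  out={7}∪out(3)={1,7}
  fail(8) 'babbc': from fail(7)=20 chase 'c': 20 ⇒ 21;  out=∅∪out(21)=∅
  fail(14) 'aaabc': from fail(13)=4 chase 'c': 4→0 ⇒ 0;  out=∅∪out(0)=∅
  fail(9) 'babbca': from fail(8)=21 chase 'a': 21 ⇒ 22;  out={2}∪out(22)={1,2,7}
  fail(15) 'aaabcb': from fail(14)=0 chase 'b': 0 ⇒ 4;  out={4}∪out(4)={4}

Text stream:
pos 0 'b': at 4
pos 1 'd': at 1 ·f
pos 2 'd': at 16
pos 3 'b': at 17  → match P0@[2:3]
pos 4 'a': at 18  → match P1@[4:4],P5@[1:4]
pos 5 'b': at 6 ·f
pos 6 'a': at 5 ·f  → match P1@[6:6]
pos 7 'c': at 0 ·f
pos 8 'b': at 4
pos 9 'b': at 20
pos 10 'c': at 21
pos 11 'a': at 22  → match P1@[11:11],P7@[8:11]
pos 12 'c': at 0 ·f
pos 13 'b': at 4
pos 14 'a': at 5  → match P1@[14:14]
pos 15 'd': at 1 ·f
pos 16 'b': at 2  → match P0@[15:16]
pos 17 'd': at 1 ·f
pos 18 'd': at 16
pos 19 'b': at 17  → match P0@[18:19]
pos 20 'a': at 18  → match P1@[20:20],P5@[17:20]
pos 21 'd': at 1 ·f
pos 22 'd': at 16
pos 23 'b': at 17  → match P0@[22:23]
pos 24 'a': at 18  → match P1@[24:24],P5@[21:24]
pos 25 'd': at 1 ·f
pos 26 'c': at 10  → match P3@[25:26]
pos 27 'd': at 1 ·f
pos 28 'b': at 2  → match P0@[27:28]
pos 29 'b': at 20 ·f
pos 30 'd': at 1 ·f
pos 31 'a': at 3 ·f  → match P1@[31:31]
pos 32 'd': at 1 ·f
pos 33 'b': at 2  → match P0@[32:33]
pos 34 'c': at 0 ·f
pos 35 'a': at 3  → match P1@[35:35]
pos 36 'd': at 1 ·f
pos 37 'a': at 3 ·f  → match P1@[37:37]
pos 38 'a': at 11  → match P1@[38:38]

Result: [[3,0],[4,1],[4,5],[6,1],[11,1],[11,7],[14,1],[16,0],[19,0],[20,1],[20,5],[23,0],[24,1],[24,5],[26,3],[28,0],[31,1],[33,0],[35,1],[37,1],[38,1]]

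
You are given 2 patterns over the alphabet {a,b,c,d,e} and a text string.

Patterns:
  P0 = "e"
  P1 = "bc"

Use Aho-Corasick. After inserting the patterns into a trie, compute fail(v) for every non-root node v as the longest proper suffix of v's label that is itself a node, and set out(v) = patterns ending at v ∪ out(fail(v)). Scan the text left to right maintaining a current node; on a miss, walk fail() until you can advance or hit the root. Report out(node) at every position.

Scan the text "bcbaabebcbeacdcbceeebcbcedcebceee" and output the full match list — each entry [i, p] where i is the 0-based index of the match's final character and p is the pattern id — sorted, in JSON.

Construct AC machine:
Trie nodes:
  n0 'ε': b→2 e→1
  n1 'e': ·  [P0 ends]
  n2 'b': c→3
  n3 'bc': ·  [P1 ends]

BFS fail/out derivation:
  n1('e'): parent n0 fail=0; on 'e' 0 → fail=0;  out {0}∪∅={0}
  n2('b'): parent n0 fail=0; on 'b' 0 → fail=0;  out ∅∪∅=∅
  n3('bc'): parent n2 fail=0; on 'c' 0 → fail=0;  out {1}∪∅={1}

Text stream:
[0] read 'b'  n0⇒n2
[1] read 'c'  n2⇒n3  ** P1@[0:1]
[2] read 'b'  n3⇒n2 (via fail)
[3] read 'a'  n2⇒n0 (via fail)
[4] read 'a'  n0⇒n0
[5] read 'b'  n0⇒n2
[6] read 'e'  n2⇒n1 (via fail)  ** P0@[6:6]
[7] read 'b'  n1⇒n2 (via fail)
[8] read 'c'  n2⇒n3  ** P1@[7:8]
[9] read 'b'  n3⇒n2 (via fail)
[10] read 'e'  n2⇒n1 (via fail)  ** P0@[10:10]
[11] read 'a'  n1⇒n0 (via fail)
[12] read 'c'  n0⇒n0
[13] read 'd'  n0⇒n0
[14] read 'c'  n0⇒n0
[15] read 'b'  n0⇒n2
[16] read 'c'  n2⇒n3  ** P1@[15:16]
[17] read 'e'  n3⇒n1 (via fail)  ** P0@[17:17]
[18] read 'e'  n1⇒n1 (via fail)  ** P0@[18:18]
[19] read 'e'  n1⇒n1 (via fail)  ** P0@[19:19]
[20] read 'b'  n1⇒n2 (via fail)
[21] read 'c'  n2⇒n3  ** P1@[20:21]
[22] read 'b'  n3⇒n2 (via fail)
[23] read 'c'  n2⇒n3  ** P1@[22:23]
[24] read 'e'  n3⇒n1 (via fail)  ** P0@[24:24]
[25] read 'd'  n1⇒n0 (via fail)
[26] read 'c'  n0⇒n0
[27] read 'e'  n0⇒n1  ** P0@[27:27]
[28] read 'b'  n1⇒n2 (via fail)
[29] read 'c'  n2⇒n3  ** P1@[28:29]
[30] read 'e'  n3⇒n1 (via fail)  ** P0@[30:30]
[31] read 'e'  n1⇒n1 (via fail)  ** P0@[31:31]
[32] read 'e'  n1⇒n1 (via fail)  ** P0@[32:32]

All matches (sorted): [[1,1],[6,0],[8,1],[10,0],[16,1],[17,0],[18,0],[19,0],[21,1],[23,1],[24,0],[27,0],[29,1],[30,0],[31,0],[32,0]]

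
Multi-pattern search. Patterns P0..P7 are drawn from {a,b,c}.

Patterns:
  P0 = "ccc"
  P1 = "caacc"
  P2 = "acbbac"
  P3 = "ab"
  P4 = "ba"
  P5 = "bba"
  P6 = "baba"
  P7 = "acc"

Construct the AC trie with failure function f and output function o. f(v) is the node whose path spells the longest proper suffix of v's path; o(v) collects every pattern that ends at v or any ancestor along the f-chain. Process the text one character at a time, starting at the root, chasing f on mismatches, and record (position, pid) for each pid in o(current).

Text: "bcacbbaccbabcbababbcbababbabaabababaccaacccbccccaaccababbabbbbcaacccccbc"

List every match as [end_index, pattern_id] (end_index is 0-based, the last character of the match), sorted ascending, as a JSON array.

Construct AC machine:
Trie (insert patterns):
  0='ε' goto a→8 b→15 c→1
  1='c' goto a→4 c→2
  2='cc' goto c→3
  3='ccc' goto ·  [P0 ends]
  4='ca' goto a→5
  5='caa' goto c→6
  6='caac' goto c→7
  7='caacc' goto ·  [P1 ends]
  8='a' goto b→14 c→9
  9='ac' goto b→10 c→21
  10='acb' goto b→11
  11='acbb' goto a→12
  12='acbba' goto c→13
  13='acbbac' goto ·  [P2 ends]
  14='ab' goto ·  [P3 ends]
  15='b' goto a→16 b→17
  16='ba' goto b→19  [P4 ends]
  17='bb' goto a→18
  18='bba' goto ·  [P5 ends]
  19='bab' goto a→20
  20='baba' goto ·  [P6 ends]
  21='acc' goto ·  [P7 ends]

BFS fail/out derivation:
  fail(1) 'c': from fail(0)=0 chase 'c': 0 ⇒ 0;  out=∅∪out(0)=∅
  fail(8) 'a': from fail(0)=0 chase 'a': 0 ⇒ 0;  out=∅∪out(0)=∅
  fail(15) 'b': from fail(0)=0 chase 'b': 0 ⇒ 0;  out=∅∪out(0)=∅
  fail(2) 'cc': from fail(1)=0 chase 'c': 0 ⇒ 1;  out=∅∪out(1)=∅
  fail(4) 'ca': from fail(1)=0 chase 'a': 0 ⇒ 8;  out=∅∪out(8)=∅
  fail(9) 'ac': from fail(8)=0 chase 'c': 0 ⇒ 1;  out=∅∪out(1)=∅
  fail(14) 'ab': from fail(8)=0 chase 'b': 0 ⇒ 15;  out={3}∪out(15)={3}
  fail(16) 'ba': from fail(15)=0 chase 'a': 0 ⇒ 8;  out={4}∪out(8)={4}
  fail(17) 'bb': from fail(15)=0 chase 'b': 0 ⇒ 15;  out=∅∪out(15)=∅
  fail(3) 'ccc': from fail(2)=1 chase 'c': 1 ⇒ 2;  out={0}∪out(2)={0}
  fail(5) 'caa': from fail(4)=8 chase 'a': 8→0 ⇒ 8;  out=∅∪out(8)=∅
  fail(10) 'acb': from fail(9)=1 chase 'b': 1→0 ⇒ 15;  out=∅∪out(15)=∅
  fail(18) 'bba': from fail(17)=15 chase 'a': 15 ⇒ 16;  out={5}∪out(16)={4,5}
  fail(19) 'bab': from fail(16)=8 chase 'b': 8 ⇒ 14;  out=∅∪out(14)={3}
  fail(21) 'acc': from fail(9)=1 chase 'c': 1 ⇒ 2;  out={7}∪out(2)={7}
  fail(6) 'caac': from fail(5)=8 chase 'c': 8 ⇒ 9;  out=∅∪out(9)=∅
  fail(11) 'acbb': from fail(10)=15 chase 'b': 15 ⇒ 17;  out=∅∪out(17)=∅
  fail(20) 'baba': from fail(19)=14 chase 'a': 14→15 ⇒ 16;  out={6}∪out(16)={4,6}
  fail(7) 'caacc': from fail(6)=9 chase 'c': 9 ⇒ 21;  out={1}∪out(21)={1,7}
  fail(12) 'acbba': from fail(11)=17 chase 'a': 17 ⇒ 18;  out=∅∪out(18)={4,5}
  fail(13) 'acbbac': from fail(12)=18 chase 'c': 18→16→8 ⇒ 9;  out={2}∪out(9)={2}

Run:
i=0 'b': node 0→15
i=1 'c': node 15→1 ·f
i=2 'a': node 1→4
i=3 'c': node 4→9 ·f
i=4 'b': node 9→10
i=5 'b': node 10→11
i=6 'a': node 11→12  emit P4@[5:6],P5@[4:6]
i=7 'c': node 12→13  emit P2@[2:7]
i=8 'c': node 13→21 ·f  emit P7@[6:8]
i=9 'b': node 21→15 ·f
i=10 'a': node 15→16  emit P4@[9:10]
i=11 'b': node 16→19  emit P3@[10:11]
i=12 'c': node 19→1 ·f
i=13 'b': node 1→15 ·f
i=14 'a': node 15→16  emit P4@[13:14]
i=15 'b': node 16→19  emit P3@[14:15]
i=16 'a': node 19→20  emit P4@[15:16],P6@[13:16]
i=17 'b': node 20→19 ·f  emit P3@[16:17]
i=18 'b': node 19→17 ·f
i=19 'c': node 17→1 ·f
i=20 'b': node 1→15 ·f
i=21 'a': node 15→16  emit P4@[20:21]
i=22 'b': node 16→19  emit P3@[21:22]
i=23 'a': node 19→20  emit P4@[22:23],P6@[20:23]
i=24 'b': node 20→19 ·f  emit P3@[23:24]
i=25 'b': node 19→17 ·f
i=26 'a': node 17→18  emit P4@[25:26],P5@[24:26]
i=27 'b': node 18→19 ·f  emit P3@[26:27]
i=28 'a': node 19→20  emit P4@[27:28],P6@[25:28]
i=29 'a': node 20→8 ·f
i=30 'b': node 8→14  emit P3@[29:30]
i=31 'a': node 14→16 ·f  emit P4@[30:31]
i=32 'b': node 16→19  emit P3@[31:32]
i=33 'a': node 19→20  emit P4@[32:33],P6@[30:33]
i=34 'b': node 20→19 ·f  emit P3@[33:34]
i=35 'a': node 19→20  emit P4@[34:35],P6@[32:35]
i=36 'c': node 20→9 ·f
i=37 'c': node 9→21  emit P7@[35:37]
i=38 'a': node 21→4 ·f
i=39 'a': node 4→5
i=40 'c': node 5→6
i=41 'c': node 6→7  emit P1@[37:41],P7@[39:41]
i=42 'c': node 7→3 ·f  emit P0@[40:42]
i=43 'b': node 3→15 ·f
i=44 'c': node 15→1 ·f
i=45 'c': node 1→2
i=46 'c': node 2→3  emit P0@[44:46]
i=47 'c': node 3→3 ·f  emit P0@[45:47]
i=48 'a': node 3→4 ·f
i=49 'a': node 4→5
i=50 'c': node 5→6
i=51 'c': node 6→7  emit P1@[47:51],P7@[49:51]
i=52 'a': node 7→4 ·f
i=53 'b': node 4→14 ·f  emit P3@[52:53]
i=54 'a': node 14→16 ·f  emit P4@[53:54]
i=55 'b': node 16→19  emit P3@[54:55]
i=56 'b': node 19→17 ·f
i=57 'a': node 17→18  emit P4@[56:57],P5@[55:57]
i=58 'b': node 18→19 ·f  emit P3@[57:58]
i=59 'b': node 19→17 ·f
i=60 'b': node 17→17 ·f
i=61 'b': node 17→17 ·f
i=62 'c': node 17→1 ·f
i=63 'a': node 1→4
i=64 'a': node 4→5
i=65 'c': node 5→6
i=66 'c': node 6→7  emit P1@[62:66],P7@[64:66]
i=67 'c': node 7→3 ·f  emit P0@[65:67]
i=68 'c': node 3→3 ·f  emit P0@[66:68]
i=69 'c': node 3→3 ·f  emit P0@[67:69]
i=70 'b': node 3→15 ·f
i=71 'c': node 15→1 ·f

Result: [[6,4],[6,5],[7,2],[8,7],[10,4],[11,3],[14,4],[15,3],[16,4],[16,6],[17,3],[21,4],[22,3],[23,4],[23,6],[24,3],[26,4],[26,5],[27,3],[28,4],[28,6],[30,3],[31,4],[32,3],[33,4],[33,6],[34,3],[35,4],[35,6],[37,7],[41,1],[41,7],[42,0],[46,0],[47,0],[51,1],[51,7],[53,3],[54,4],[55,3],[57,4],[57,5],[58,3],[66,1],[66,7],[67,0],[68,0],[69,0]]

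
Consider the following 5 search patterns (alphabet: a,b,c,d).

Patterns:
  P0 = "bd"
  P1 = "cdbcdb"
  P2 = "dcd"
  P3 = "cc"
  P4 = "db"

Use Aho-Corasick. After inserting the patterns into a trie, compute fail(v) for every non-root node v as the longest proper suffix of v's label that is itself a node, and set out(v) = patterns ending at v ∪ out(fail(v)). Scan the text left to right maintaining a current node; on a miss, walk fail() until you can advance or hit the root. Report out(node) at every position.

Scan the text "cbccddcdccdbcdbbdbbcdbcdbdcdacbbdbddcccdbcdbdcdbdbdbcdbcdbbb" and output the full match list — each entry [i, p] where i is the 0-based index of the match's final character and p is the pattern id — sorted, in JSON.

Construct AC machine:
Trie (insert patterns):
  0='ε' goto b→1 c→3 d→9
  1='b' goto d→2
  2='bd' goto ·  [P0 ends]
  3='c' goto c→12 d→4
  4='cd' goto b→5
  5='cdb' goto c→6
  6='cdbc' goto d→7
  7='cdbcd' goto b→8
  8='cdbcdb' goto ·  [P1 ends]
  9='d' goto b→13 c→10
  10='dc' goto d→11
  11='dcd' goto ·  [P2 ends]
  12='cc' goto ·  [P3 ends]
  13='db' goto ·  [P4 ends]

Failure links (BFS by depth):
  fail(1) 'b': from fail(0)=0 chase 'b': 0 ⇒ 0;  out=∅∪out(0)=∅
  fail(3) 'c': from fail(0)=0 chase 'c': 0 ⇒ 0;  out=∅∪out(0)=∅
  fail(9) 'd': from fail(0)=0 chase 'd': 0 ⇒ 0;  out=∅∪out(0)=∅
  fail(2) 'bd': from fail(1)=0 chase 'd': 0 ⇒ 9;  out={0}∪out(9)={0}
  fail(4) 'cd': from fail(3)=0 chase 'd': 0 ⇒ 9;  out=∅∪out(9)=∅
  fail(10) 'dc': from fail(9)=0 chase 'c': 0 ⇒ 3;  out=∅∪out(3)=∅
  fail(12) 'cc': from fail(3)=0 chase 'c': 0 ⇒ 3;  out={3}∪out(3)={3}
  fail(13) 'db': from fail(9)=0 chase 'b': 0 ⇒ 1;  out={4}∪out(1)={4}
  fail(5) 'cdb': from fail(4)=9 chase 'b': 9 ⇒ 13;  out=∅∪out(13)={4}
  fail(11) 'dcd': from fail(10)=3 chase 'd': 3 ⇒ 4;  out={2}∪out(4)={2}
  fail(6) 'cdbc': from fail(5)=13 chase 'c': 13→1→0 ⇒ 3;  out=∅∪out(3)=∅
  fail(7) 'cdbcd': from fail(6)=3 chase 'd': 3 ⇒ 4;  out=∅∪out(4)=∅
  fail(8) 'cdbcdb': from fail(7)=4 chase 'b': 4 ⇒ 5;  out={1}∪out(5)={1,4}

Text stream:
[0] read 'c'  n0⇒n3
[1] read 'b'  n3⇒n1 (fail-walked)
[2] read 'c'  n1⇒n3 (fail-walked)
[3] read 'c'  n3⇒n12  ** P3@[2:3]
[4] read 'd'  n12⇒n4 (fail-walked)
[5] read 'd'  n4⇒n9 (fail-walked)
[6] read 'c'  n9⇒n10
[7] read 'd'  n10⇒n11  ** P2@[5:7]
[8] read 'c'  n11⇒n10 (fail-walked)
[9] read 'c'  n10⇒n12 (fail-walked)  ** P3@[8:9]
[10] read 'd'  n12⇒n4 (fail-walked)
[11] read 'b'  n4⇒n5  ** P4@[10:11]
[12] read 'c'  n5⇒n6
[13] read 'd'  n6⇒n7
[14] read 'b'  n7⇒n8  ** P1@[9:14],P4@[13:14]
[15] read 'b'  n8⇒n1 (fail-walked)
[16] read 'd'  n1⇒n2  ** P0@[15:16]
[17] read 'b'  n2⇒n13 (fail-walked)  ** P4@[16:17]
[18] read 'b'  n13⇒n1 (fail-walked)
[19] read 'c'  n1⇒n3 (fail-walked)
[20] read 'd'  n3⇒n4
[21] read 'b'  n4⇒n5  ** P4@[20:21]
[22] read 'c'  n5⇒n6
[23] read 'd'  n6⇒n7
[24] read 'b'  n7⇒n8  ** P1@[19:24],P4@[23:24]
[25] read 'd'  n8⇒n2 (fail-walked)  ** P0@[24:25]
[26] read 'c'  n2⇒n10 (fail-walked)
[27] read 'd'  n10⇒n11  ** P2@[25:27]
[28] read 'a'  n11⇒n0 (fail-walked)
[29] read 'c'  n0⇒n3
[30] read 'b'  n3⇒n1 (fail-walked)
[31] read 'b'  n1⇒n1 (fail-walked)
[32] read 'd'  n1⇒n2  ** P0@[31:32]
[33] read 'b'  n2⇒n13 (fail-walked)  ** P4@[32:33]
[34] read 'd'  n13⇒n2 (fail-walked)  ** P0@[33:34]
[35] read 'd'  n2⇒n9 (fail-walked)
[36] read 'c'  n9⇒n10
[37] read 'c'  n10⇒n12 (fail-walked)  ** P3@[36:37]
[38] read 'c'  n12⇒n12 (fail-walked)  ** P3@[37:38]
[39] read 'd'  n12⇒n4 (fail-walked)
[40] read 'b'  n4⇒n5  ** P4@[39:40]
[41] read 'c'  n5⇒n6
[42] read 'd'  n6⇒n7
[43] read 'b'  n7⇒n8  ** P1@[38:43],P4@[42:43]
[44] read 'd'  n8⇒n2 (fail-walked)  ** P0@[43:44]
[45] read 'c'  n2⇒n10 (fail-walked)
[46] read 'd'  n10⇒n11  ** P2@[44:46]
[47] read 'b'  n11⇒n5 (fail-walked)  ** P4@[46:47]
[48] read 'd'  n5⇒n2 (fail-walked)  ** P0@[47:48]
[49] read 'b'  n2⇒n13 (fail-walked)  ** P4@[48:49]
[50] read 'd'  n13⇒n2 (fail-walked)  ** P0@[49:50]
[51] read 'b'  n2⇒n13 (fail-walked)  ** P4@[50:51]
[52] read 'c'  n13⇒n3 (fail-walked)
[53] read 'd'  n3⇒n4
[54] read 'b'  n4⇒n5  ** P4@[53:54]
[55] read 'c'  n5⇒n6
[56] read 'd'  n6⇒n7
[57] read 'b'  n7⇒n8  ** P1@[52:57],P4@[56:57]
[58] read 'b'  n8⇒n1 (fail-walked)
[59] read 'b'  n1⇒n1 (fail-walked)

Result: [[3,3],[7,2],[9,3],[11,4],[14,1],[14,4],[16,0],[17,4],[21,4],[24,1],[24,4],[25,0],[27,2],[32,0],[33,4],[34,0],[37,3],[38,3],[40,4],[43,1],[43,4],[44,0],[46,2],[47,4],[48,0],[49,4],[50,0],[51,4],[54,4],[57,1],[57,4]]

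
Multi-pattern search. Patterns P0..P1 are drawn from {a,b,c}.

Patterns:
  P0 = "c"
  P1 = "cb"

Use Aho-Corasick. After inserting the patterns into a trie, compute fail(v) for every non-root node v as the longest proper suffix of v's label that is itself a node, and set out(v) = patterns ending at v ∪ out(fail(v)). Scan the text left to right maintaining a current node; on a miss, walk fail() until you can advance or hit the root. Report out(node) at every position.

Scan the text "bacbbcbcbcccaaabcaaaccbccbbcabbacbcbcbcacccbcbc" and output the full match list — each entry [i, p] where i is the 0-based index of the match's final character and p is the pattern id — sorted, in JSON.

Build automaton:
Trie nodes:
  n0 'ε': c→1
  n1 'c': b→2  ←P0
  n2 'cb': ·  ←P1

BFS fail/out derivation:
  n1('c'): parent n0 fail=0; on 'c' 0 → fail=0;  out {0}∪∅={0}
  n2('cb'): parent n1 fail=0; on 'b' 0 → fail=0;  out {1}∪∅={1}

Run:
i=0 'b': node 0→0
i=1 'a': node 0→0
i=2 'c': node 0→1  ** P0@[2:2]
i=3 'b': node 1→2  ** P1@[2:3]
i=4 'b': node 2→0 ·f
i=5 'c': node 0→1  ** P0@[5:5]
i=6 'b': node 1→2  ** P1@[5:6]
i=7 'c': node 2→1 ·f  ** P0@[7:7]
i=8 'b': node 1→2  ** P1@[7:8]
i=9 'c': node 2→1 ·f  ** P0@[9:9]
i=10 'c': node 1→1 ·f  ** P0@[10:10]
i=11 'c': node 1→1 ·f  ** P0@[11:11]
i=12 'a': node 1→0 ·f
i=13 'a': node 0→0
i=14 'a': node 0→0
i=15 'b': node 0→0
i=16 'c': node 0→1  ** P0@[16:16]
i=17 'a': node 1→0 ·f
i=18 'a': node 0→0
i=19 'a': node 0→0
i=20 'c': node 0→1  ** P0@[20:20]
i=21 'c': node 1→1 ·f  ** P0@[21:21]
i=22 'b': node 1→2  ** P1@[21:22]
i=23 'c': node 2→1 ·f  ** P0@[23:23]
i=24 'c': node 1→1 ·f  ** P0@[24:24]
i=25 'b': node 1→2  ** P1@[24:25]
i=26 'b': node 2→0 ·f
i=27 'c': node 0→1  ** P0@[27:27]
i=28 'a': node 1→0 ·f
i=29 'b': node 0→0
i=30 'b': node 0→0
i=31 'a': node 0→0
i=32 'c': node 0→1  ** P0@[32:32]
i=33 'b': node 1→2  ** P1@[32:33]
i=34 'c': node 2→1 ·f  ** P0@[34:34]
i=35 'b': node 1→2  ** P1@[34:35]
i=36 'c': node 2→1 ·f  ** P0@[36:36]
i=37 'b': node 1→2  ** P1@[36:37]
i=38 'c': node 2→1 ·f  ** P0@[38:38]
i=39 'a': node 1→0 ·f
i=40 'c': node 0→1  ** P0@[40:40]
i=41 'c': node 1→1 ·f  ** P0@[41:41]
i=42 'c': node 1→1 ·f  ** P0@[42:42]
i=43 'b': node 1→2  ** P1@[42:43]
i=44 'c': node 2→1 ·f  ** P0@[44:44]
i=45 'b': node 1→2  ** P1@[44:45]
i=46 'c': node 2→1 ·f  ** P0@[46:46]

All matches (sorted): [[2,0],[3,1],[5,0],[6,1],[7,0],[8,1],[9,0],[10,0],[11,0],[16,0],[20,0],[21,0],[22,1],[23,0],[24,0],[25,1],[27,0],[32,0],[33,1],[34,0],[35,1],[36,0],[37,1],[38,0],[40,0],[41,0],[42,0],[43,1],[44,0],[45,1],[46,0]]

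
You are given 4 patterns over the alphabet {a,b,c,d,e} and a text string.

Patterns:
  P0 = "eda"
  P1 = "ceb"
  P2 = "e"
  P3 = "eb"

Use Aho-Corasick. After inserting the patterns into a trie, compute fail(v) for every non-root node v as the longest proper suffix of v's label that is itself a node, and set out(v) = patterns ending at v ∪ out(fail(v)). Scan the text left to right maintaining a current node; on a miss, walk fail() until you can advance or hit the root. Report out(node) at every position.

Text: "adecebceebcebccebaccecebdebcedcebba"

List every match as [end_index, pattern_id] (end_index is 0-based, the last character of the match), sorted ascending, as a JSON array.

Build:
Trie (insert patterns):
  0='ε' goto c→4 e→1
  1='e' goto b→7 d→2  [P2 ends]
  2='ed' goto a→3
  3='eda' goto ·  [P0 ends]
  4='c' goto e→5
  5='ce' goto b→6
  6='ceb' goto ·  [P1 ends]
  7='eb' goto ·  [P3 ends]

BFS fail/out derivation:
  n1('e'): parent n0 fail=0; on 'e' 0 → fail=0;  out {2}∪∅={2}
  n4('c'): parent n0 fail=0; on 'c' 0 → fail=0;  out ∅∪∅=∅
  n2('ed'): parent n1 fail=0; on 'd' 0 → fail=0;  out ∅∪∅=∅
  n5('ce'): parent n4 fail=0; on 'e' 0 → fail=1;  out ∅∪{2}={2}
  n7('eb'): parent n1 fail=0; on 'b' 0 → fail=0;  out {3}∪∅={3}
  n3('eda'): parent n2 fail=0; on 'a' 0 → fail=0;  out {0}∪∅={0}
  n6('ceb'): parent n5 fail=1; on 'b' 1 → fail=7;  out {1}∪{3}={1,3}

Text stream:
i=0 'a': node 0→0
i=1 'd': node 0→0
i=2 'e': node 0→1  ** P2@[2:2]
i=3 'c': node 1→4 ·f
i=4 'e': node 4→5  ** P2@[4:4]
i=5 'b': node 5→6  ** P1@[3:5],P3@[4:5]
i=6 'c': node 6→4 ·f
i=7 'e': node 4→5  ** P2@[7:7]
i=8 'e': node 5→1 ·f  ** P2@[8:8]
i=9 'b': node 1→7  ** P3@[8:9]
i=10 'c': node 7→4 ·f
i=11 'e': node 4→5  ** P2@[11:11]
i=12 'b': node 5→6  ** P1@[10:12],P3@[11:12]
i=13 'c': node 6→4 ·f
i=14 'c': node 4→4 ·f
i=15 'e': node 4→5  ** P2@[15:15]
i=16 'b': node 5→6  ** P1@[14:16],P3@[15:16]
i=17 'a': node 6→0 ·f
i=18 'c': node 0→4
i=19 'c': node 4→4 ·f
i=20 'e': node 4→5  ** P2@[20:20]
i=21 'c': node 5→4 ·f
i=22 'e': node 4→5  ** P2@[22:22]
i=23 'b': node 5→6  ** P1@[21:23],P3@[22:23]
i=24 'd': node 6→0 ·f
i=25 'e': node 0→1  ** P2@[25:25]
i=26 'b': node 1→7  ** P3@[25:26]
i=27 'c': node 7→4 ·f
i=28 'e': node 4→5  ** P2@[28:28]
i=29 'd': node 5→2 ·f
i=30 'c': node 2→4 ·f
i=31 'e': node 4→5  ** P2@[31:31]
i=32 'b': node 5→6  ** P1@[30:32],P3@[31:32]
i=33 'b': node 6→0 ·f
i=34 'a': node 0→0

Result: [[2,2],[4,2],[5,1],[5,3],[7,2],[8,2],[9,3],[11,2],[12,1],[12,3],[15,2],[16,1],[16,3],[20,2],[22,2],[23,1],[23,3],[25,2],[26,3],[28,2],[31,2],[32,1],[32,3]]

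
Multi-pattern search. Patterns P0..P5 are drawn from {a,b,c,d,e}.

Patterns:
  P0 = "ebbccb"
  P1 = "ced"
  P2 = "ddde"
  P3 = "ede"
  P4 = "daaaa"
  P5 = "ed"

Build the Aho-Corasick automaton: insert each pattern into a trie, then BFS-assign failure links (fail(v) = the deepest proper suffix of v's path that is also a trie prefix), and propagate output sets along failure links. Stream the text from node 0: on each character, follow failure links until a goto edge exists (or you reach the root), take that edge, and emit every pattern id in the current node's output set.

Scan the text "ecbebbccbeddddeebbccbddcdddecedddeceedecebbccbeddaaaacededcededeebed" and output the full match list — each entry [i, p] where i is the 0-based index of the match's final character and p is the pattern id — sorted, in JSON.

Construct AC machine:
Trie (insert patterns):
  n0 'ε': c→7 d→10 e→1
  n1 'e': b→2 d→14
  n2 'eb': b→3
  n3 'ebb': c→4
  n4 'ebbc': c→5
  n5 'ebbcc': b→6
  n6 'ebbccb': ·  ←P0
  n7 'c': e→8
  n8 'ce': d→9
  n9 'ced': ·  ←P1
  n10 'd': a→16 d→11
  n11 'dd': d→12
  n12 'ddd': e→13
  n13 'ddde': ·  ←P2
  n14 'ed': e→15  ←P5
  n15 'ede': ·  ←P3
  n16 'da': a→17
  n17 'daa': a→18
  n18 'daaa': a→19
  n19 'daaaa': ·  ←P4

BFS fail/out derivation:
  fail(1) 'e': from fail(0)=0 chase 'e': 0 ⇒ 0;  out=∅∪out(0)=∅
  fail(7) 'c': from fail(0)=0 chase 'c': 0 ⇒ 0;  out=∅∪out(0)=∅
  fail(10) 'd': from fail(0)=0 chase 'd': 0 ⇒ 0;  out=∅∪out(0)=∅
  fail(2) 'eb': from fail(1)=0 chase 'b': 0 ⇒ 0;  out=∅∪out(0)=∅
  fail(8) 'ce': from fail(7)=0 chase 'e': 0 ⇒ 1;  out=∅∪out(1)=∅
  fail(11) 'dd': from fail(10)=0 chase 'd': 0 ⇒ 10;  out=∅∪out(10)=∅
  fail(14) 'ed': from fail(1)=0 chase 'd': 0 ⇒ 10;  out={5}∪out(10)={5}
  fail(16) 'da': from fail(10)=0 chase 'a': 0 ⇒ 0;  out=∅∪out(0)=∅
  fail(3) 'ebb': from fail(2)=0 chase 'b': 0 ⇒ 0;  out=∅∪out(0)=∅
  fail(9) 'ced': from fail(8)=1 chase 'd': 1 ⇒ 14;  out={1}∪out(14)={1,5}
  fail(12) 'ddd': from fail(11)=10 chase 'd': 10 ⇒ 11;  out=∅∪out(11)=∅
  fail(15) 'ede': from fail(14)=10 chase 'e': 10→0 ⇒ 1;  out={3}∪out(1)={3}
  fail(17) 'daa': from fail(16)=0 chase 'a': 0 ⇒ 0;  out=∅∪out(0)=∅
  fail(4) 'ebbc': from fail(3)=0 chase 'c': 0 ⇒ 7;  out=∅∪out(7)=∅
  fail(13) 'ddde': from fail(12)=11 chase 'e': 11→10→0 ⇒ 1;  out={2}∪out(1)={2}
  fail(18) 'daaa': from fail(17)=0 chase 'a': 0 ⇒ 0;  out=∅∪out(0)=∅
  fail(5) 'ebbcc': from fail(4)=7 chase 'c': 7→0 ⇒ 7;  out=∅∪out(7)=∅
  fail(19) 'daaaa': from fail(18)=0 chase 'a': 0 ⇒ 0;  out={4}∪out(0)={4}
  fail(6) 'ebbccb': from fail(5)=7 chase 'b': 7→0 ⇒ 0;  out={0}∪out(0)={0}

Text stream:
i=0 'e': node 0→1
i=1 'c': node 1→7 (fail-walked)
i=2 'b': node 7→0 (fail-walked)
i=3 'e': node 0→1
i=4 'b': node 1→2
i=5 'b': node 2→3
i=6 'c': node 3→4
i=7 'c': node 4→5
i=8 'b': node 5→6  → match P0@[3:8]
i=9 'e': node 6→1 (fail-walked)
i=10 'd': node 1→14  → match P5@[9:10]
i=11 'd': node 14→11 (fail-walked)
i=12 'd': node 11→12
i=13 'd': node 12→12 (fail-walked)
i=14 'e': node 12→13  → match P2@[11:14]
i=15 'e': node 13→1 (fail-walked)
i=16 'b': node 1→2
i=17 'b': node 2→3
i=18 'c': node 3→4
i=19 'c': node 4→5
i=20 'b': node 5→6  → match P0@[15:20]
i=21 'd': node 6→10 (fail-walked)
i=22 'd': node 10→11
i=23 'c': node 11→7 (fail-walked)
i=24 'd': node 7→10 (fail-walked)
i=25 'd': node 10→11
i=26 'd': node 11→12
i=27 'e': node 12→13  → match P2@[24:27]
i=28 'c': node 13→7 (fail-walked)
i=29 'e': node 7→8
i=30 'd': node 8→9  → match P1@[28:30],P5@[29:30]
i=31 'd': node 9→11 (fail-walked)
i=32 'd': node 11→12
i=33 'e': node 12→13  → match P2@[30:33]
i=34 'c': node 13→7 (fail-walked)
i=35 'e': node 7→8
i=36 'e': node 8→1 (fail-walked)
i=37 'd': node 1→14  → match P5@[36:37]
i=38 'e': node 14→15  → match P3@[36:38]
i=39 'c': node 15→7 (fail-walked)
i=40 'e': node 7→8
i=41 'b': node 8→2 (fail-walked)
i=42 'b': node 2→3
i=43 'c': node 3→4
i=44 'c': node 4→5
i=45 'b': node 5→6  → match P0@[40:45]
i=46 'e': node 6→1 (fail-walked)
i=47 'd': node 1→14  → match P5@[46:47]
i=48 'd': node 14→11 (fail-walked)
i=49 'a': node 11→16 (fail-walked)
i=50 'a': node 16→17
i=51 'a': node 17→18
i=52 'a': node 18→19  → match P4@[48:52]
i=53 'c': node 19→7 (fail-walked)
i=54 'e': node 7→8
i=55 'd': node 8→9  → match P1@[53:55],P5@[54:55]
i=56 'e': node 9→15 (fail-walked)  → match P3@[54:56]
i=57 'd': node 15→14 (fail-walked)  → match P5@[56:57]
i=58 'c': node 14→7 (fail-walked)
i=59 'e': node 7→8
i=60 'd': node 8→9  → match P1@[58:60],P5@[59:60]
i=61 'e': node 9→15 (fail-walked)  → match P3@[59:61]
i=62 'd': node 15→14 (fail-walked)  → match P5@[61:62]
i=63 'e': node 14→15  → match P3@[61:63]
i=64 'e': node 15→1 (fail-walked)
i=65 'b': node 1→2
i=66 'e': node 2→1 (fail-walked)
i=67 'd': node 1→14  → match P5@[66:67]

Matches: [[8,0],[10,5],[14,2],[20,0],[27,2],[30,1],[30,5],[33,2],[37,5],[38,3],[45,0],[47,5],[52,4],[55,1],[55,5],[56,3],[57,5],[60,1],[60,5],[61,3],[62,5],[63,3],[67,5]]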